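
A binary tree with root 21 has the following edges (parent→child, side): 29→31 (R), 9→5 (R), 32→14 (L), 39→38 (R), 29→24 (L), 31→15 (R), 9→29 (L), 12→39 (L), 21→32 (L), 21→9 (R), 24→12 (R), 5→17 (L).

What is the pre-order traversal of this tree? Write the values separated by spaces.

Pre-order visits the node, then its left subtree, then its right subtree.
Visit 21.
At 21: go left to 32.
  Visit 32.
  At 32: go left to 14.
    14 is a leaf — visit 14.
  At 32: no right child.
At 21: go right to 9.
  Visit 9.
  At 9: go left to 29.
    Visit 29.
    At 29: go left to 24.
      Visit 24.
      At 24: no left child.
      At 24: go right to 12.
        Visit 12.
        At 12: go left to 39.
          Visit 39.
          At 39: no left child.
          At 39: go right to 38.
            38 is a leaf — visit 38.
        At 12: no right child.
    At 29: go right to 31.
      Visit 31.
      At 31: no left child.
      At 31: go right to 15.
        15 is a leaf — visit 15.
  At 9: go right to 5.
    Visit 5.
    At 5: go left to 17.
      17 is a leaf — visit 17.
    At 5: no right child.

21 32 14 9 29 24 12 39 38 31 15 5 17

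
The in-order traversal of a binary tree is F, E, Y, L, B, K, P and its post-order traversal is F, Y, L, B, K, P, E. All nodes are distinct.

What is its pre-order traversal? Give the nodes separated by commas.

E, F, P, K, B, L, Y

The last element of post-order is the root; it splits in-order into left and right subtrees.
Root E: left subtree has 1 node {F}, right has 5 {Y, L, B, K, P}.
  Root P: left subtree has 4 nodes {Y, L, B, K}, right has 0 { }.
    Root K: left subtree has 3 nodes {Y, L, B}, right has 0 { }.
      Root B: left subtree has 2 nodes {Y, L}, right has 0 { }.
        Root L: left subtree has 1 node {Y}, right has 0 { }.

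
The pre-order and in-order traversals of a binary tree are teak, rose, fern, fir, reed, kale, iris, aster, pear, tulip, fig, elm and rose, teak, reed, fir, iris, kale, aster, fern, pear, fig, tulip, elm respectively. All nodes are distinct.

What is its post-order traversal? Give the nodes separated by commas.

The first element of pre-order is the root; it splits in-order into left and right subtrees.
Root teak: left subtree has 1 node {rose}, right has 10 {reed, fir, iris, kale, aster, fern, pear, fig, tulip, elm}.
  Root fern: left subtree has 5 nodes {reed, fir, iris, kale, aster}, right has 4 {pear, fig, tulip, elm}.
    Root fir: left subtree has 1 node {reed}, right has 3 {iris, kale, aster}.
      Root kale: left subtree has 1 node {iris}, right has 1 {aster}.
    Root pear: left subtree has 0 nodes { }, right has 3 {fig, tulip, elm}.
      Root tulip: left subtree has 1 node {fig}, right has 1 {elm}.

rose, reed, iris, aster, kale, fir, fig, elm, tulip, pear, fern, teak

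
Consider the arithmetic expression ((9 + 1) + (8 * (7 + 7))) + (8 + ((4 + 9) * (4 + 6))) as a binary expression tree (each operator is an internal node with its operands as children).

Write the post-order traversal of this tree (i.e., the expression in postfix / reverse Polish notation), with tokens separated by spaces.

Post-order on an expression tree gives postfix notation: for each operator, emit left operand, right operand, then the operator.

9 1 + 8 7 7 + * + 8 4 9 + 4 6 + * + +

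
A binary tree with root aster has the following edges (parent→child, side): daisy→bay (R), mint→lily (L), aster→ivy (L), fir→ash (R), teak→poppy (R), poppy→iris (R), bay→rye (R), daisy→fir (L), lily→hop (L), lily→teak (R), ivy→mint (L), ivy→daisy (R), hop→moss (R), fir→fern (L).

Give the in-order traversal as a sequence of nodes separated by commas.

hop, moss, lily, teak, poppy, iris, mint, ivy, fern, fir, ash, daisy, bay, rye, aster

In-order visits the left subtree, then the node, then the right subtree.
At aster: go left to ivy.
  At ivy: go left to mint.
    At mint: go left to lily.
      At lily: go left to hop.
        At hop: no left child.
        Visit hop.
        At hop: go right to moss.
          moss is a leaf — visit moss.
      Visit lily.
      At lily: go right to teak.
        At teak: no left child.
        Visit teak.
        At teak: go right to poppy.
          At poppy: no left child.
          Visit poppy.
          At poppy: go right to iris.
            iris is a leaf — visit iris.
    Visit mint.
    At mint: no right child.
  Visit ivy.
  At ivy: go right to daisy.
    At daisy: go left to fir.
      At fir: go left to fern.
        fern is a leaf — visit fern.
      Visit fir.
      At fir: go right to ash.
        ash is a leaf — visit ash.
    Visit daisy.
    At daisy: go right to bay.
      At bay: no left child.
      Visit bay.
      At bay: go right to rye.
        rye is a leaf — visit rye.
Visit aster.
At aster: no right child.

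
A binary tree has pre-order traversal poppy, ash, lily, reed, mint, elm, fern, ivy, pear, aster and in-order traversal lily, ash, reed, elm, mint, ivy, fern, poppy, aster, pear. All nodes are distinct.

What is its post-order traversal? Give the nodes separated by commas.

The first element of pre-order is the root; it splits in-order into left and right subtrees.
Root poppy: left subtree has 7 nodes {lily, ash, reed, elm, mint, ivy, fern}, right has 2 {aster, pear}.
  Root ash: left subtree has 1 node {lily}, right has 5 {reed, elm, mint, ivy, fern}.
    Root reed: left subtree has 0 nodes { }, right has 4 {elm, mint, ivy, fern}.
      Root mint: left subtree has 1 node {elm}, right has 2 {ivy, fern}.
        Root fern: left subtree has 1 node {ivy}, right has 0 { }.
  Root pear: left subtree has 1 node {aster}, right has 0 { }.

lily, elm, ivy, fern, mint, reed, ash, aster, pear, poppy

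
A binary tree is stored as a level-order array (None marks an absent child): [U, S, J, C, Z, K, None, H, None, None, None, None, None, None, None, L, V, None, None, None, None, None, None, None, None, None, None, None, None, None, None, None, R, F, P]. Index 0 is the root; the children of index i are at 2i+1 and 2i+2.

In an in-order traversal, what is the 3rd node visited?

H

In-order visits the left subtree, then the node, then the right subtree.
At U: go left to S.
  At S: go left to C.
    At C: go left to H.
      At H: go left to L.
        At L: no left child.
        Visit L.
        At L: go right to R.
          R is a leaf — visit R.
      Visit H.
      At H: go right to V.
        At V: go left to F.
          F is a leaf — visit F.
        Visit V.
        At V: go right to P.
          P is a leaf — visit P.
    Visit C.
    At C: no right child.
  Visit S.
  At S: go right to Z.
    Z is a leaf — visit Z.
Visit U.
At U: go right to J.
  At J: go left to K.
    K is a leaf — visit K.
  Visit J.
  At J: no right child.
Full in-order sequence: L, R, H, F, V, P, C, S, Z, U, K, J.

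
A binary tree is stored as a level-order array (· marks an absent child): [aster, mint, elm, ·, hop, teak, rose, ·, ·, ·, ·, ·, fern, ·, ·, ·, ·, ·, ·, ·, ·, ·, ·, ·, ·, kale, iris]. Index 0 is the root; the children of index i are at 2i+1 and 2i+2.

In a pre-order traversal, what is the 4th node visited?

elm

Pre-order visits the node, then its left subtree, then its right subtree.
Visit aster.
At aster: go left to mint.
  Visit mint.
  At mint: no left child.
  At mint: go right to hop.
    hop is a leaf — visit hop.
At aster: go right to elm.
  Visit elm.
  At elm: go left to teak.
    Visit teak.
    At teak: no left child.
    At teak: go right to fern.
      Visit fern.
      At fern: go left to kale.
        kale is a leaf — visit kale.
      At fern: go right to iris.
        iris is a leaf — visit iris.
  At elm: go right to rose.
    rose is a leaf — visit rose.
Full pre-order sequence: aster, mint, hop, elm, teak, fern, kale, iris, rose.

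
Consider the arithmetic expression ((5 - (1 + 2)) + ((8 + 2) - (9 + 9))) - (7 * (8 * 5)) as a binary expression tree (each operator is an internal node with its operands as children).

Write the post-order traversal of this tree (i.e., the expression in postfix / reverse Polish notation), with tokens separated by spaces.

Post-order on an expression tree gives postfix notation: for each operator, emit left operand, right operand, then the operator.

5 1 2 + - 8 2 + 9 9 + - + 7 8 5 * * -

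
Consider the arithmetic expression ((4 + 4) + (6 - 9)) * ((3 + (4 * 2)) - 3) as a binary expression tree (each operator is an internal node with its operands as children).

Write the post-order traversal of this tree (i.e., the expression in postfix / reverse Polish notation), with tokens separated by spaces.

Post-order on an expression tree gives postfix notation: for each operator, emit left operand, right operand, then the operator.

4 4 + 6 9 - + 3 4 2 * + 3 - *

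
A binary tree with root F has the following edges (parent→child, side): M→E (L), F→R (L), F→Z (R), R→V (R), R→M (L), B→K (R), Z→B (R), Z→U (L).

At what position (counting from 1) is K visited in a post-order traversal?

Post-order visits the left subtree, then the right subtree, then the node.
At F: go left to R.
  At R: go left to M.
    At M: go left to E.
      E is a leaf — visit E.
    At M: no right child.
    Visit M.
  At R: go right to V.
    V is a leaf — visit V.
  Visit R.
At F: go right to Z.
  At Z: go left to U.
    U is a leaf — visit U.
  At Z: go right to B.
    At B: no left child.
    At B: go right to K.
      K is a leaf — visit K.
    Visit B.
  Visit Z.
Visit F.
Full post-order sequence: E, M, V, R, U, K, B, Z, F.

6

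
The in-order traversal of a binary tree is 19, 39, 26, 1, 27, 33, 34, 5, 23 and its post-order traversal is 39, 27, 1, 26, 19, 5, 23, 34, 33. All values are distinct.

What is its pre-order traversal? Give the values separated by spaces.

33 19 26 39 1 27 34 23 5

The last element of post-order is the root; it splits in-order into left and right subtrees.
Root 33: left subtree has 5 nodes {19, 39, 26, 1, 27}, right has 3 {34, 5, 23}.
  Root 19: left subtree has 0 nodes { }, right has 4 {39, 26, 1, 27}.
    Root 26: left subtree has 1 node {39}, right has 2 {1, 27}.
      Root 1: left subtree has 0 nodes { }, right has 1 {27}.
  Root 34: left subtree has 0 nodes { }, right has 2 {5, 23}.
    Root 23: left subtree has 1 node {5}, right has 0 { }.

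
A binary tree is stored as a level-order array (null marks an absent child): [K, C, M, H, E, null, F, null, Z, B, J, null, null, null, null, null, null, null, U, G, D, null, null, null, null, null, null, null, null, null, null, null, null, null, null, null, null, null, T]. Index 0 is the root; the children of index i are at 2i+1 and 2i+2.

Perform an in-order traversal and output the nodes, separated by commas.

In-order visits the left subtree, then the node, then the right subtree.
At K: go left to C.
  At C: go left to H.
    At H: no left child.
    Visit H.
    At H: go right to Z.
      At Z: no left child.
      Visit Z.
      At Z: go right to U.
        At U: no left child.
        Visit U.
        At U: go right to T.
          T is a leaf — visit T.
  Visit C.
  At C: go right to E.
    At E: go left to B.
      At B: go left to G.
        G is a leaf — visit G.
      Visit B.
      At B: go right to D.
        D is a leaf — visit D.
    Visit E.
    At E: go right to J.
      J is a leaf — visit J.
Visit K.
At K: go right to M.
  At M: no left child.
  Visit M.
  At M: go right to F.
    F is a leaf — visit F.

H, Z, U, T, C, G, B, D, E, J, K, M, F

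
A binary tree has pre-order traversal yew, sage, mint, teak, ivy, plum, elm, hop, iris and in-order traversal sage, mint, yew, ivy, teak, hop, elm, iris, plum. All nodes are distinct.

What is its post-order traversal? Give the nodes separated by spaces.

The first element of pre-order is the root; it splits in-order into left and right subtrees.
Root yew: left subtree has 2 nodes {sage, mint}, right has 6 {ivy, teak, hop, elm, iris, plum}.
  Root sage: left subtree has 0 nodes { }, right has 1 {mint}.
  Root teak: left subtree has 1 node {ivy}, right has 4 {hop, elm, iris, plum}.
    Root plum: left subtree has 3 nodes {hop, elm, iris}, right has 0 { }.
      Root elm: left subtree has 1 node {hop}, right has 1 {iris}.

mint sage ivy hop iris elm plum teak yew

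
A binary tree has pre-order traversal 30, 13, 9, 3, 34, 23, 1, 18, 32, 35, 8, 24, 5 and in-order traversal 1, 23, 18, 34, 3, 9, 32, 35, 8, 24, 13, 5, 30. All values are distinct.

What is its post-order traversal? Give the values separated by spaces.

The first element of pre-order is the root; it splits in-order into left and right subtrees.
Root 30: left subtree has 12 nodes {1, 23, 18, 34, 3, 9, 32, 35, 8, 24, 13, 5}, right has 0 { }.
  Root 13: left subtree has 10 nodes {1, 23, 18, 34, 3, 9, 32, 35, 8, 24}, right has 1 {5}.
    Root 9: left subtree has 5 nodes {1, 23, 18, 34, 3}, right has 4 {32, 35, 8, 24}.
      Root 3: left subtree has 4 nodes {1, 23, 18, 34}, right has 0 { }.
        Root 34: left subtree has 3 nodes {1, 23, 18}, right has 0 { }.
          Root 23: left subtree has 1 node {1}, right has 1 {18}.
      Root 32: left subtree has 0 nodes { }, right has 3 {35, 8, 24}.
        Root 35: left subtree has 0 nodes { }, right has 2 {8, 24}.
          Root 8: left subtree has 0 nodes { }, right has 1 {24}.

1 18 23 34 3 24 8 35 32 9 5 13 30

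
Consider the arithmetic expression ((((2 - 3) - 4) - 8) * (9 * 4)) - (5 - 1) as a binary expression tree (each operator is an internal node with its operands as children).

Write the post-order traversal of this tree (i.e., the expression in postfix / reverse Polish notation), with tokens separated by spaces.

2 3 - 4 - 8 - 9 4 * * 5 1 - -

Post-order on an expression tree gives postfix notation: for each operator, emit left operand, right operand, then the operator.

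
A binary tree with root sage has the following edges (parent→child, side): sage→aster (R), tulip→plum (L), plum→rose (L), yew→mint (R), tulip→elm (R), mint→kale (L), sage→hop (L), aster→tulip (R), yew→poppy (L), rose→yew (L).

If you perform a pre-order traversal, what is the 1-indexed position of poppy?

8

Pre-order visits the node, then its left subtree, then its right subtree.
Visit sage.
At sage: go left to hop.
  hop is a leaf — visit hop.
At sage: go right to aster.
  Visit aster.
  At aster: no left child.
  At aster: go right to tulip.
    Visit tulip.
    At tulip: go left to plum.
      Visit plum.
      At plum: go left to rose.
        Visit rose.
        At rose: go left to yew.
          Visit yew.
          At yew: go left to poppy.
            poppy is a leaf — visit poppy.
          At yew: go right to mint.
            Visit mint.
            At mint: go left to kale.
              kale is a leaf — visit kale.
            At mint: no right child.
        At rose: no right child.
      At plum: no right child.
    At tulip: go right to elm.
      elm is a leaf — visit elm.
Full pre-order sequence: sage, hop, aster, tulip, plum, rose, yew, poppy, mint, kale, elm.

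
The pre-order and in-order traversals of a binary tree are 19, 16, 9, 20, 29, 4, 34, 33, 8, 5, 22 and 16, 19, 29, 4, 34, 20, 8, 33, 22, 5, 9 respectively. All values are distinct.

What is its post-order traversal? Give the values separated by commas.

16, 34, 4, 29, 8, 22, 5, 33, 20, 9, 19

The first element of pre-order is the root; it splits in-order into left and right subtrees.
Root 19: left subtree has 1 node {16}, right has 9 {29, 4, 34, 20, 8, 33, 22, 5, 9}.
  Root 9: left subtree has 8 nodes {29, 4, 34, 20, 8, 33, 22, 5}, right has 0 { }.
    Root 20: left subtree has 3 nodes {29, 4, 34}, right has 4 {8, 33, 22, 5}.
      Root 29: left subtree has 0 nodes { }, right has 2 {4, 34}.
        Root 4: left subtree has 0 nodes { }, right has 1 {34}.
      Root 33: left subtree has 1 node {8}, right has 2 {22, 5}.
        Root 5: left subtree has 1 node {22}, right has 0 { }.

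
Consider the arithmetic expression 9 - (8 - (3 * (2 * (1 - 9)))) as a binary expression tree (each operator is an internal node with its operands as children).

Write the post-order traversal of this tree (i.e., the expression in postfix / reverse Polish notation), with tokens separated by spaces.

Post-order on an expression tree gives postfix notation: for each operator, emit left operand, right operand, then the operator.

9 8 3 2 1 9 - * * - -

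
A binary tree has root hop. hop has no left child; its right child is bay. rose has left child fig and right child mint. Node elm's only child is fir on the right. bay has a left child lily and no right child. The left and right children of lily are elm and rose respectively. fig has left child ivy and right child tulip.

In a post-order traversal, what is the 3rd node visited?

ivy

Post-order visits the left subtree, then the right subtree, then the node.
At hop: no left child.
At hop: go right to bay.
  At bay: go left to lily.
    At lily: go left to elm.
      At elm: no left child.
      At elm: go right to fir.
        fir is a leaf — visit fir.
      Visit elm.
    At lily: go right to rose.
      At rose: go left to fig.
        At fig: go left to ivy.
          ivy is a leaf — visit ivy.
        At fig: go right to tulip.
          tulip is a leaf — visit tulip.
        Visit fig.
      At rose: go right to mint.
        mint is a leaf — visit mint.
      Visit rose.
    Visit lily.
  At bay: no right child.
  Visit bay.
Visit hop.
Full post-order sequence: fir, elm, ivy, tulip, fig, mint, rose, lily, bay, hop.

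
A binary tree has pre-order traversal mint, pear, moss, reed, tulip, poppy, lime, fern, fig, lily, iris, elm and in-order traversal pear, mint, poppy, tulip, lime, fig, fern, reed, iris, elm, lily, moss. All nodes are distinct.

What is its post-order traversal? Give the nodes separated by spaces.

pear poppy fig fern lime tulip elm iris lily reed moss mint

The first element of pre-order is the root; it splits in-order into left and right subtrees.
Root mint: left subtree has 1 node {pear}, right has 10 {poppy, tulip, lime, fig, fern, reed, iris, elm, lily, moss}.
  Root moss: left subtree has 9 nodes {poppy, tulip, lime, fig, fern, reed, iris, elm, lily}, right has 0 { }.
    Root reed: left subtree has 5 nodes {poppy, tulip, lime, fig, fern}, right has 3 {iris, elm, lily}.
      Root tulip: left subtree has 1 node {poppy}, right has 3 {lime, fig, fern}.
        Root lime: left subtree has 0 nodes { }, right has 2 {fig, fern}.
          Root fern: left subtree has 1 node {fig}, right has 0 { }.
      Root lily: left subtree has 2 nodes {iris, elm}, right has 0 { }.
        Root iris: left subtree has 0 nodes { }, right has 1 {elm}.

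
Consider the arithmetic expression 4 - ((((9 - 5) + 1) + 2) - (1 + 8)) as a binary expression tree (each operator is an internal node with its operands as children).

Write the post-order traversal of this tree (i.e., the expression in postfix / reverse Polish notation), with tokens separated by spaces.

4 9 5 - 1 + 2 + 1 8 + - -

Post-order on an expression tree gives postfix notation: for each operator, emit left operand, right operand, then the operator.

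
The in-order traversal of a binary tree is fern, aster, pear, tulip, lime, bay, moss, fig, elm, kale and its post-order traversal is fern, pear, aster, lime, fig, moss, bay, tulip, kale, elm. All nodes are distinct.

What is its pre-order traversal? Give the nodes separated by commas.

elm, tulip, aster, fern, pear, bay, lime, moss, fig, kale

The last element of post-order is the root; it splits in-order into left and right subtrees.
Root elm: left subtree has 8 nodes {fern, aster, pear, tulip, lime, bay, moss, fig}, right has 1 {kale}.
  Root tulip: left subtree has 3 nodes {fern, aster, pear}, right has 4 {lime, bay, moss, fig}.
    Root aster: left subtree has 1 node {fern}, right has 1 {pear}.
    Root bay: left subtree has 1 node {lime}, right has 2 {moss, fig}.
      Root moss: left subtree has 0 nodes { }, right has 1 {fig}.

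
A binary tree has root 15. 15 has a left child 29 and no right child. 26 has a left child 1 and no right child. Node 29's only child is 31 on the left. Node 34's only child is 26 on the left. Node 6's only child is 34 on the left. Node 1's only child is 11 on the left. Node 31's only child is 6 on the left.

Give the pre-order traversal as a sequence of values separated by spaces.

15 29 31 6 34 26 1 11

Pre-order visits the node, then its left subtree, then its right subtree.
Visit 15.
At 15: go left to 29.
  Visit 29.
  At 29: go left to 31.
    Visit 31.
    At 31: go left to 6.
      Visit 6.
      At 6: go left to 34.
        Visit 34.
        At 34: go left to 26.
          Visit 26.
          At 26: go left to 1.
            Visit 1.
            At 1: go left to 11.
              11 is a leaf — visit 11.
            At 1: no right child.
          At 26: no right child.
        At 34: no right child.
      At 6: no right child.
    At 31: no right child.
  At 29: no right child.
At 15: no right child.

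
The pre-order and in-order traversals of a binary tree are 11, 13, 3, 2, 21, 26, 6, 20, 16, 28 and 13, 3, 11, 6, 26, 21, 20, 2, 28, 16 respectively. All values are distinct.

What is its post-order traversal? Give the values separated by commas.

The first element of pre-order is the root; it splits in-order into left and right subtrees.
Root 11: left subtree has 2 nodes {13, 3}, right has 7 {6, 26, 21, 20, 2, 28, 16}.
  Root 13: left subtree has 0 nodes { }, right has 1 {3}.
  Root 2: left subtree has 4 nodes {6, 26, 21, 20}, right has 2 {28, 16}.
    Root 21: left subtree has 2 nodes {6, 26}, right has 1 {20}.
      Root 26: left subtree has 1 node {6}, right has 0 { }.
    Root 16: left subtree has 1 node {28}, right has 0 { }.

3, 13, 6, 26, 20, 21, 28, 16, 2, 11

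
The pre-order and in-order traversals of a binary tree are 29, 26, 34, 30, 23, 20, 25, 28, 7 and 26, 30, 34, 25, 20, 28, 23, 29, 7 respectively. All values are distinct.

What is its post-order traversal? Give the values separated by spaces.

30 25 28 20 23 34 26 7 29

The first element of pre-order is the root; it splits in-order into left and right subtrees.
Root 29: left subtree has 7 nodes {26, 30, 34, 25, 20, 28, 23}, right has 1 {7}.
  Root 26: left subtree has 0 nodes { }, right has 6 {30, 34, 25, 20, 28, 23}.
    Root 34: left subtree has 1 node {30}, right has 4 {25, 20, 28, 23}.
      Root 23: left subtree has 3 nodes {25, 20, 28}, right has 0 { }.
        Root 20: left subtree has 1 node {25}, right has 1 {28}.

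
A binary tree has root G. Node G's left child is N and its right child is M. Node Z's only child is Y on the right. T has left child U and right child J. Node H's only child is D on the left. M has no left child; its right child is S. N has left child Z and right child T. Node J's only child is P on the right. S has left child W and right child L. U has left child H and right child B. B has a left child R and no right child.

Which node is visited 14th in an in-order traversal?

W

In-order visits the left subtree, then the node, then the right subtree.
At G: go left to N.
  At N: go left to Z.
    At Z: no left child.
    Visit Z.
    At Z: go right to Y.
      Y is a leaf — visit Y.
  Visit N.
  At N: go right to T.
    At T: go left to U.
      At U: go left to H.
        At H: go left to D.
          D is a leaf — visit D.
        Visit H.
        At H: no right child.
      Visit U.
      At U: go right to B.
        At B: go left to R.
          R is a leaf — visit R.
        Visit B.
        At B: no right child.
    Visit T.
    At T: go right to J.
      At J: no left child.
      Visit J.
      At J: go right to P.
        P is a leaf — visit P.
Visit G.
At G: go right to M.
  At M: no left child.
  Visit M.
  At M: go right to S.
    At S: go left to W.
      W is a leaf — visit W.
    Visit S.
    At S: go right to L.
      L is a leaf — visit L.
Full in-order sequence: Z, Y, N, D, H, U, R, B, T, J, P, G, M, W, S, L.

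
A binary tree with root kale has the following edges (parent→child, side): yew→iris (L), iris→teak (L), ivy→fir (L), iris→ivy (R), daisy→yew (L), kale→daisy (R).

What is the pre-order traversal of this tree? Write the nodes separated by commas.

Pre-order visits the node, then its left subtree, then its right subtree.
Visit kale.
At kale: no left child.
At kale: go right to daisy.
  Visit daisy.
  At daisy: go left to yew.
    Visit yew.
    At yew: go left to iris.
      Visit iris.
      At iris: go left to teak.
        teak is a leaf — visit teak.
      At iris: go right to ivy.
        Visit ivy.
        At ivy: go left to fir.
          fir is a leaf — visit fir.
        At ivy: no right child.
    At yew: no right child.
  At daisy: no right child.

kale, daisy, yew, iris, teak, ivy, fir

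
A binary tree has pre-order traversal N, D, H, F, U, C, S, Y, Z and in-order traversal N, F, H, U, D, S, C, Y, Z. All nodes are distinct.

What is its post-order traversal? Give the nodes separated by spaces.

The first element of pre-order is the root; it splits in-order into left and right subtrees.
Root N: left subtree has 0 nodes { }, right has 8 {F, H, U, D, S, C, Y, Z}.
  Root D: left subtree has 3 nodes {F, H, U}, right has 4 {S, C, Y, Z}.
    Root H: left subtree has 1 node {F}, right has 1 {U}.
    Root C: left subtree has 1 node {S}, right has 2 {Y, Z}.
      Root Y: left subtree has 0 nodes { }, right has 1 {Z}.

F U H S Z Y C D N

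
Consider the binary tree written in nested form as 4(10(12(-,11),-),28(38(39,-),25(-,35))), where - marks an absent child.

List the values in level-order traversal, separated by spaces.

4 10 28 12 38 25 11 39 35

Level-order visits nodes level by level from the root, left to right within each level.
Level 0: 4
Level 1: 10, 28
Level 2: 12, 38, 25
Level 3: 11, 39, 35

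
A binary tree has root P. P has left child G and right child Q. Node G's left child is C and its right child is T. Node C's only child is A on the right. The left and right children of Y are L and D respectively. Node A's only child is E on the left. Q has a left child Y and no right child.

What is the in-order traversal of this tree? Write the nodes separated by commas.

C, E, A, G, T, P, L, Y, D, Q

In-order visits the left subtree, then the node, then the right subtree.
At P: go left to G.
  At G: go left to C.
    At C: no left child.
    Visit C.
    At C: go right to A.
      At A: go left to E.
        E is a leaf — visit E.
      Visit A.
      At A: no right child.
  Visit G.
  At G: go right to T.
    T is a leaf — visit T.
Visit P.
At P: go right to Q.
  At Q: go left to Y.
    At Y: go left to L.
      L is a leaf — visit L.
    Visit Y.
    At Y: go right to D.
      D is a leaf — visit D.
  Visit Q.
  At Q: no right child.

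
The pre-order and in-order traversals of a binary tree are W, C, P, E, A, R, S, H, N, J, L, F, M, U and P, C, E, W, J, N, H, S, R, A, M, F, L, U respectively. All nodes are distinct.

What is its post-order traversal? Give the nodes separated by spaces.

The first element of pre-order is the root; it splits in-order into left and right subtrees.
Root W: left subtree has 3 nodes {P, C, E}, right has 10 {J, N, H, S, R, A, M, F, L, U}.
  Root C: left subtree has 1 node {P}, right has 1 {E}.
  Root A: left subtree has 5 nodes {J, N, H, S, R}, right has 4 {M, F, L, U}.
    Root R: left subtree has 4 nodes {J, N, H, S}, right has 0 { }.
      Root S: left subtree has 3 nodes {J, N, H}, right has 0 { }.
        Root H: left subtree has 2 nodes {J, N}, right has 0 { }.
          Root N: left subtree has 1 node {J}, right has 0 { }.
    Root L: left subtree has 2 nodes {M, F}, right has 1 {U}.
      Root F: left subtree has 1 node {M}, right has 0 { }.

P E C J N H S R M F U L A W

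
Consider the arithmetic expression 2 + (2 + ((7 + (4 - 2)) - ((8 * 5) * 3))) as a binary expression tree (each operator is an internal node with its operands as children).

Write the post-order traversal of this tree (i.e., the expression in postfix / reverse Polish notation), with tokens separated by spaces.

Post-order on an expression tree gives postfix notation: for each operator, emit left operand, right operand, then the operator.

2 2 7 4 2 - + 8 5 * 3 * - + +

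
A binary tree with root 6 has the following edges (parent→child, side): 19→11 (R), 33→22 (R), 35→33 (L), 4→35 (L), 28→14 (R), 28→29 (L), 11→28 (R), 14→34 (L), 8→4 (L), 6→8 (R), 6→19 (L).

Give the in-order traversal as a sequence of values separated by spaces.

In-order visits the left subtree, then the node, then the right subtree.
At 6: go left to 19.
  At 19: no left child.
  Visit 19.
  At 19: go right to 11.
    At 11: no left child.
    Visit 11.
    At 11: go right to 28.
      At 28: go left to 29.
        29 is a leaf — visit 29.
      Visit 28.
      At 28: go right to 14.
        At 14: go left to 34.
          34 is a leaf — visit 34.
        Visit 14.
        At 14: no right child.
Visit 6.
At 6: go right to 8.
  At 8: go left to 4.
    At 4: go left to 35.
      At 35: go left to 33.
        At 33: no left child.
        Visit 33.
        At 33: go right to 22.
          22 is a leaf — visit 22.
      Visit 35.
      At 35: no right child.
    Visit 4.
    At 4: no right child.
  Visit 8.
  At 8: no right child.

19 11 29 28 34 14 6 33 22 35 4 8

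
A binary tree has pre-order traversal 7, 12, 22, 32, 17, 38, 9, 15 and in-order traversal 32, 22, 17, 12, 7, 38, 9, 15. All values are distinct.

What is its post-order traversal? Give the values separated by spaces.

32 17 22 12 15 9 38 7

The first element of pre-order is the root; it splits in-order into left and right subtrees.
Root 7: left subtree has 4 nodes {32, 22, 17, 12}, right has 3 {38, 9, 15}.
  Root 12: left subtree has 3 nodes {32, 22, 17}, right has 0 { }.
    Root 22: left subtree has 1 node {32}, right has 1 {17}.
  Root 38: left subtree has 0 nodes { }, right has 2 {9, 15}.
    Root 9: left subtree has 0 nodes { }, right has 1 {15}.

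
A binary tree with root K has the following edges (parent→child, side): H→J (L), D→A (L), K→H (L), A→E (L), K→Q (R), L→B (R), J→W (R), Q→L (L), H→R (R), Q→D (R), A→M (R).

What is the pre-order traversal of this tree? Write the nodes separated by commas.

K, H, J, W, R, Q, L, B, D, A, E, M

Pre-order visits the node, then its left subtree, then its right subtree.
Visit K.
At K: go left to H.
  Visit H.
  At H: go left to J.
    Visit J.
    At J: no left child.
    At J: go right to W.
      W is a leaf — visit W.
  At H: go right to R.
    R is a leaf — visit R.
At K: go right to Q.
  Visit Q.
  At Q: go left to L.
    Visit L.
    At L: no left child.
    At L: go right to B.
      B is a leaf — visit B.
  At Q: go right to D.
    Visit D.
    At D: go left to A.
      Visit A.
      At A: go left to E.
        E is a leaf — visit E.
      At A: go right to M.
        M is a leaf — visit M.
    At D: no right child.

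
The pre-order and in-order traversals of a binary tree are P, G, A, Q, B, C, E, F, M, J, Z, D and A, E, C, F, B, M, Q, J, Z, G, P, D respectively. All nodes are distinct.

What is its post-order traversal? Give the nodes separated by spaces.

The first element of pre-order is the root; it splits in-order into left and right subtrees.
Root P: left subtree has 10 nodes {A, E, C, F, B, M, Q, J, Z, G}, right has 1 {D}.
  Root G: left subtree has 9 nodes {A, E, C, F, B, M, Q, J, Z}, right has 0 { }.
    Root A: left subtree has 0 nodes { }, right has 8 {E, C, F, B, M, Q, J, Z}.
      Root Q: left subtree has 5 nodes {E, C, F, B, M}, right has 2 {J, Z}.
        Root B: left subtree has 3 nodes {E, C, F}, right has 1 {M}.
          Root C: left subtree has 1 node {E}, right has 1 {F}.
        Root J: left subtree has 0 nodes { }, right has 1 {Z}.

E F C M B Z J Q A G D P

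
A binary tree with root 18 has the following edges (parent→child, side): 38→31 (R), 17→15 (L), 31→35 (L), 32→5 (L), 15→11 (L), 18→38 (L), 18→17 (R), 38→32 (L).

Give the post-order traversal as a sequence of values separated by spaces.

5 32 35 31 38 11 15 17 18

Post-order visits the left subtree, then the right subtree, then the node.
At 18: go left to 38.
  At 38: go left to 32.
    At 32: go left to 5.
      5 is a leaf — visit 5.
    At 32: no right child.
    Visit 32.
  At 38: go right to 31.
    At 31: go left to 35.
      35 is a leaf — visit 35.
    At 31: no right child.
    Visit 31.
  Visit 38.
At 18: go right to 17.
  At 17: go left to 15.
    At 15: go left to 11.
      11 is a leaf — visit 11.
    At 15: no right child.
    Visit 15.
  At 17: no right child.
  Visit 17.
Visit 18.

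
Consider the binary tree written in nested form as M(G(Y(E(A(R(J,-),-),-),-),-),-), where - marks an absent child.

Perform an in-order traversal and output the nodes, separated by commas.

J, R, A, E, Y, G, M

In-order visits the left subtree, then the node, then the right subtree.
At M: go left to G.
  At G: go left to Y.
    At Y: go left to E.
      At E: go left to A.
        At A: go left to R.
          At R: go left to J.
            J is a leaf — visit J.
          Visit R.
          At R: no right child.
        Visit A.
        At A: no right child.
      Visit E.
      At E: no right child.
    Visit Y.
    At Y: no right child.
  Visit G.
  At G: no right child.
Visit M.
At M: no right child.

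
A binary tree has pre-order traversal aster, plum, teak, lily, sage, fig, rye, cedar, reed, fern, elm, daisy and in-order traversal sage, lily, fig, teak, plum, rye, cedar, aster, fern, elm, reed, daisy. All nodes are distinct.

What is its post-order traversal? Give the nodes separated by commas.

sage, fig, lily, teak, cedar, rye, plum, elm, fern, daisy, reed, aster

The first element of pre-order is the root; it splits in-order into left and right subtrees.
Root aster: left subtree has 7 nodes {sage, lily, fig, teak, plum, rye, cedar}, right has 4 {fern, elm, reed, daisy}.
  Root plum: left subtree has 4 nodes {sage, lily, fig, teak}, right has 2 {rye, cedar}.
    Root teak: left subtree has 3 nodes {sage, lily, fig}, right has 0 { }.
      Root lily: left subtree has 1 node {sage}, right has 1 {fig}.
    Root rye: left subtree has 0 nodes { }, right has 1 {cedar}.
  Root reed: left subtree has 2 nodes {fern, elm}, right has 1 {daisy}.
    Root fern: left subtree has 0 nodes { }, right has 1 {elm}.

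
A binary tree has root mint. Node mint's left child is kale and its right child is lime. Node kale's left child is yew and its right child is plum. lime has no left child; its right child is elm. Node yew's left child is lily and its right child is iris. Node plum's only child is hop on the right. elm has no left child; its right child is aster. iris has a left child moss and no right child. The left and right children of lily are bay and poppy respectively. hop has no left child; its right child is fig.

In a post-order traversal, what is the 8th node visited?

Post-order visits the left subtree, then the right subtree, then the node.
At mint: go left to kale.
  At kale: go left to yew.
    At yew: go left to lily.
      At lily: go left to bay.
        bay is a leaf — visit bay.
      At lily: go right to poppy.
        poppy is a leaf — visit poppy.
      Visit lily.
    At yew: go right to iris.
      At iris: go left to moss.
        moss is a leaf — visit moss.
      At iris: no right child.
      Visit iris.
    Visit yew.
  At kale: go right to plum.
    At plum: no left child.
    At plum: go right to hop.
      At hop: no left child.
      At hop: go right to fig.
        fig is a leaf — visit fig.
      Visit hop.
    Visit plum.
  Visit kale.
At mint: go right to lime.
  At lime: no left child.
  At lime: go right to elm.
    At elm: no left child.
    At elm: go right to aster.
      aster is a leaf — visit aster.
    Visit elm.
  Visit lime.
Visit mint.
Full post-order sequence: bay, poppy, lily, moss, iris, yew, fig, hop, plum, kale, aster, elm, lime, mint.

hop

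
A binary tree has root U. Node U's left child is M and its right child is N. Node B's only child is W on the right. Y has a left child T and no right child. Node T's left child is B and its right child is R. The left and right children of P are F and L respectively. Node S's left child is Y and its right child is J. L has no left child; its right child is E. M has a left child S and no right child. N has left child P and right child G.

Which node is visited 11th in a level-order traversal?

Level-order visits nodes level by level from the root, left to right within each level.
Level 0: U
Level 1: M, N
Level 2: S, P, G
Level 3: Y, J, F, L
Level 4: T, E
Level 5: B, R
Level 6: W
Full level-order sequence: U, M, N, S, P, G, Y, J, F, L, T, E, B, R, W.

T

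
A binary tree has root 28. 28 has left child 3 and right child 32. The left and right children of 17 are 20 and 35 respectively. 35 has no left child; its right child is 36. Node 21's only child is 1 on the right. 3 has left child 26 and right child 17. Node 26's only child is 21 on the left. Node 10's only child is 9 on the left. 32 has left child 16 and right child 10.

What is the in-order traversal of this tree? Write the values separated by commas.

In-order visits the left subtree, then the node, then the right subtree.
At 28: go left to 3.
  At 3: go left to 26.
    At 26: go left to 21.
      At 21: no left child.
      Visit 21.
      At 21: go right to 1.
        1 is a leaf — visit 1.
    Visit 26.
    At 26: no right child.
  Visit 3.
  At 3: go right to 17.
    At 17: go left to 20.
      20 is a leaf — visit 20.
    Visit 17.
    At 17: go right to 35.
      At 35: no left child.
      Visit 35.
      At 35: go right to 36.
        36 is a leaf — visit 36.
Visit 28.
At 28: go right to 32.
  At 32: go left to 16.
    16 is a leaf — visit 16.
  Visit 32.
  At 32: go right to 10.
    At 10: go left to 9.
      9 is a leaf — visit 9.
    Visit 10.
    At 10: no right child.

21, 1, 26, 3, 20, 17, 35, 36, 28, 16, 32, 9, 10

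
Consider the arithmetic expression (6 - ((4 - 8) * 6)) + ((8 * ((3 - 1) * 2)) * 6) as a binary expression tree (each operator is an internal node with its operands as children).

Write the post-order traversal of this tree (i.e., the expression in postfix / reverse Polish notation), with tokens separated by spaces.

6 4 8 - 6 * - 8 3 1 - 2 * * 6 * +

Post-order on an expression tree gives postfix notation: for each operator, emit left operand, right operand, then the operator.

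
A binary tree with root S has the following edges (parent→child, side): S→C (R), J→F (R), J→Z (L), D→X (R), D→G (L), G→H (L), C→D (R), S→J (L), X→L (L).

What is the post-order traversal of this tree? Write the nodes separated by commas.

Post-order visits the left subtree, then the right subtree, then the node.
At S: go left to J.
  At J: go left to Z.
    Z is a leaf — visit Z.
  At J: go right to F.
    F is a leaf — visit F.
  Visit J.
At S: go right to C.
  At C: no left child.
  At C: go right to D.
    At D: go left to G.
      At G: go left to H.
        H is a leaf — visit H.
      At G: no right child.
      Visit G.
    At D: go right to X.
      At X: go left to L.
        L is a leaf — visit L.
      At X: no right child.
      Visit X.
    Visit D.
  Visit C.
Visit S.

Z, F, J, H, G, L, X, D, C, S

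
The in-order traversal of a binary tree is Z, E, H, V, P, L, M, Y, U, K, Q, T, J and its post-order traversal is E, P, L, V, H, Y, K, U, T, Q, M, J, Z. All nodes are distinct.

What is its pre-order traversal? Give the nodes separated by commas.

The last element of post-order is the root; it splits in-order into left and right subtrees.
Root Z: left subtree has 0 nodes { }, right has 12 {E, H, V, P, L, M, Y, U, K, Q, T, J}.
  Root J: left subtree has 11 nodes {E, H, V, P, L, M, Y, U, K, Q, T}, right has 0 { }.
    Root M: left subtree has 5 nodes {E, H, V, P, L}, right has 5 {Y, U, K, Q, T}.
      Root H: left subtree has 1 node {E}, right has 3 {V, P, L}.
        Root V: left subtree has 0 nodes { }, right has 2 {P, L}.
          Root L: left subtree has 1 node {P}, right has 0 { }.
      Root Q: left subtree has 3 nodes {Y, U, K}, right has 1 {T}.
        Root U: left subtree has 1 node {Y}, right has 1 {K}.

Z, J, M, H, E, V, L, P, Q, U, Y, K, T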